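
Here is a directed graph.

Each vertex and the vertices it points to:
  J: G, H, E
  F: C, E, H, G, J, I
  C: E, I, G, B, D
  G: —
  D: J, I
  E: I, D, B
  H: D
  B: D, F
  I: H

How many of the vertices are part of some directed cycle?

8

A vertex is on a directed cycle iff it belongs to a strongly connected component of size ≥ 2 (or has a self-loop).
The vertices on cycles are {B, C, D, E, F, H, I, J} — 8 in total.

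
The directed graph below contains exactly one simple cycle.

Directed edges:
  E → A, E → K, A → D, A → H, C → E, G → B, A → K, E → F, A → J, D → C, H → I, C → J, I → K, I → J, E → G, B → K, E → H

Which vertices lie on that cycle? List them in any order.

A, C, D, E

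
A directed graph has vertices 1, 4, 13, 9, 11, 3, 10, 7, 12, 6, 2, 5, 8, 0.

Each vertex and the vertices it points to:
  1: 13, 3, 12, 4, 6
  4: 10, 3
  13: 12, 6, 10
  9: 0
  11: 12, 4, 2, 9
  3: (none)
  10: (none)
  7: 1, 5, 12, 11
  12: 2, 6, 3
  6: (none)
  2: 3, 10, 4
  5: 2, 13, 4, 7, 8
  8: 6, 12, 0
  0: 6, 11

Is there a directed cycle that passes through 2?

No

2 lies on a cycle iff there is a path from 2 back to itself.
Exploring from 2, it never reaches itself; equivalently, its strongly connected component is a singleton.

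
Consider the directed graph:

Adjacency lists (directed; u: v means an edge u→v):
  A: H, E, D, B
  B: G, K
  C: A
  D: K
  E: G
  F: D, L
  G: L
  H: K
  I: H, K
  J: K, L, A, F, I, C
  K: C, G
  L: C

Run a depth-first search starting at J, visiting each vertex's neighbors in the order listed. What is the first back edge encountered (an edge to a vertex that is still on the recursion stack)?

H->K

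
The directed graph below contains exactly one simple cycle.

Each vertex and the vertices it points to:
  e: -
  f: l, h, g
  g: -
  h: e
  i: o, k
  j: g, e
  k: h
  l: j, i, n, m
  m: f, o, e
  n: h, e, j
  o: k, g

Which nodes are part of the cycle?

DFS with gray/black marking from l:
l gray
  j gray
    g gray
    g black
    e gray
    e black
  j black
  i gray
    o gray
      k gray
        h gray
          h→e: e black — skip
        h black
      k black
      o→g: g black — skip
    o black
    i→k: k black — skip
  i black
  n gray
    n→h: h black — skip
    n→e: e black — skip
    n→j: j black — skip
  n black
  m gray
    f gray
      f→l: l is gray → back edge
Back edge closes the cycle l → m → f → l; its vertices are {f, l, m}.

f, l, m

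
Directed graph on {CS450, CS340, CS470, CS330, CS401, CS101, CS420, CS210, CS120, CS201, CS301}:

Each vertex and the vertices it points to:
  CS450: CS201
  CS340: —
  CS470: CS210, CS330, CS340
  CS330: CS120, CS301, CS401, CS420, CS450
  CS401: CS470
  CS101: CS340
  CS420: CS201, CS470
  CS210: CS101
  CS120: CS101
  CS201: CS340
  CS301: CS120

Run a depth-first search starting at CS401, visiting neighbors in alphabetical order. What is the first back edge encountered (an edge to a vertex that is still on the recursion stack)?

DFS from CS401 (visiting neighbors in alphabetical order); mark gray on enter, black on exit:
CS401 gray
  CS470 gray
    CS210 gray
      CS101 gray
        CS340 gray
        CS340 black
      CS101 black
    CS210 black
    CS330 gray
      CS120 gray
        CS120→CS101: CS101 black — skip
      CS120 black
      CS301 gray
        CS301→CS120: CS120 black — skip
      CS301 black
      CS330→CS401: CS401 is gray → back edge
First back edge: CS330 → CS401.

CS330→CS401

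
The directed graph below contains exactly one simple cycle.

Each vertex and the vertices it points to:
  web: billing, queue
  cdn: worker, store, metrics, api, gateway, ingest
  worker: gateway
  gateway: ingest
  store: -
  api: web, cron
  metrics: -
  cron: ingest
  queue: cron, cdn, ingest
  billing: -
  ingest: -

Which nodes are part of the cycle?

api, cdn, web, queue

DFS with gray/black marking from cdn:
cdn gray
  worker gray
    gateway gray
      ingest gray
      ingest black
    gateway black
  worker black
  store gray
  store black
  metrics gray
  metrics black
  api gray
    web gray
      billing gray
      billing black
      queue gray
        cron gray
          cron→ingest: ingest black — skip
        cron black
        queue→cdn: cdn is gray → back edge
Back edge closes the cycle cdn → api → web → queue → cdn; its vertices are {api, cdn, web, queue}.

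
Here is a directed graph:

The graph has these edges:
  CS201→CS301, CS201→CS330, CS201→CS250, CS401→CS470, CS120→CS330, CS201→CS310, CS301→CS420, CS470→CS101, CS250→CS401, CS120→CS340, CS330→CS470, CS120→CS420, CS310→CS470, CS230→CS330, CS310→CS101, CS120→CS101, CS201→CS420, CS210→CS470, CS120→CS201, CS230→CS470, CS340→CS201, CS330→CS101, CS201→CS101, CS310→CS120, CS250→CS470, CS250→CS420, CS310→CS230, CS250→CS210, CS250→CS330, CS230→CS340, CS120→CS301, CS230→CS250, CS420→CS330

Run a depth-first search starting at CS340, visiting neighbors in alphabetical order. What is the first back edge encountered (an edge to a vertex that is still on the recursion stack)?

DFS from CS340 (visiting neighbors in alphabetical order); mark gray on enter, black on exit:
CS340 gray
  CS201 gray
    CS101 gray
    CS101 black
    CS250 gray
      CS210 gray
        CS470 gray
          CS470→CS101: CS101 black — skip
        CS470 black
      CS210 black
      CS330 gray
        CS330→CS101: CS101 black — skip
        CS330→CS470: CS470 black — skip
      CS330 black
      CS401 gray
        CS401→CS470: CS470 black — skip
      CS401 black
      CS420 gray
        CS420→CS330: CS330 black — skip
      CS420 black
      CS250→CS470: CS470 black — skip
    CS250 black
    CS301 gray
      CS301→CS420: CS420 black — skip
    CS301 black
    CS310 gray
      CS310→CS101: CS101 black — skip
      CS120 gray
        CS120→CS101: CS101 black — skip
        CS120→CS201: CS201 is gray → back edge
First back edge: CS120 → CS201.

CS120→CS201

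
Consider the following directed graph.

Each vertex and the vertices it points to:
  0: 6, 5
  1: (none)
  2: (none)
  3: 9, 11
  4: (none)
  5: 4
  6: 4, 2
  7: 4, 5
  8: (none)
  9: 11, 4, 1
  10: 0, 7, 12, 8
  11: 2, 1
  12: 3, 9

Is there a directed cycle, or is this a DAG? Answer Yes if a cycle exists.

DFS with white/gray/black marking, starting from 12:
12 gray
  3 gray
    9 gray
      11 gray
        2 gray
        2 black
        1 gray
        1 black
      11 black
      4 gray
      4 black
      9→1: 1 black — skip
    9 black
    3→11: 11 black — skip
  3 black
  12→9: 9 black — skip
12 black
0 gray
  6 gray
    6→4: 4 black — skip
    6→2: 2 black — skip
  6 black
  5 gray
    5→4: 4 black — skip
  5 black
0 black
7 gray
  7→4: 4 black — skip
  7→5: 5 black — skip
7 black
8 gray
8 black
10 gray
  10→0: 0 black — skip
  10→7: 7 black — skip
  10→12: 12 black — skip
  10→8: 8 black — skip
10 black
Every edge goes to a white or black vertex — no back edge, so the graph is acyclic.

No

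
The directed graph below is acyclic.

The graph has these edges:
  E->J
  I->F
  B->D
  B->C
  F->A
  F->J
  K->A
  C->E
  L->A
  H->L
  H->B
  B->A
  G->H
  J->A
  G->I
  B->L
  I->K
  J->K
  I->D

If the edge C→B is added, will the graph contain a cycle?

Yes

Adding C→B creates a cycle iff B can already reach C.
Path from B: B → C.
So B → … → C → B is a cycle.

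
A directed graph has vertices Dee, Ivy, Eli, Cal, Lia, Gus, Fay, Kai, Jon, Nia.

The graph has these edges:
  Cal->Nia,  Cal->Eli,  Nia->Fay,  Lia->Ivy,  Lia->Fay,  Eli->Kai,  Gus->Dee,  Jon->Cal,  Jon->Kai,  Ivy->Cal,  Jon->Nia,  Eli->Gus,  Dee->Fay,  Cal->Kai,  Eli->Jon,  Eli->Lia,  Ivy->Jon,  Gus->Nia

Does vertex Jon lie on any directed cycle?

Jon is on a cycle iff Jon can reach itself via ≥1 edge.
Jon → Cal → Eli → Jon — yes.

Yes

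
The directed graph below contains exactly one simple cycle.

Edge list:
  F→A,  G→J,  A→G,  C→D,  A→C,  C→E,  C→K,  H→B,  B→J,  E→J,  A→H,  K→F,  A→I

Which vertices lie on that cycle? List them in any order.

A, C, F, K

DFS with gray/black marking from A:
A gray
  H gray
    B gray
      J gray
      J black
    B black
  H black
  I gray
  I black
  G gray
    G→J: J black — skip
  G black
  C gray
    E gray
      E→J: J black — skip
    E black
    K gray
      F gray
        F→A: A is gray → back edge
Back edge closes the cycle A → C → K → F → A; its vertices are {A, C, F, K}.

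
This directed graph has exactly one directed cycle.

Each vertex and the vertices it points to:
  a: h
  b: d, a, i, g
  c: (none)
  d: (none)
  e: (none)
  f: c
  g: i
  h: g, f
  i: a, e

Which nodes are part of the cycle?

a, g, h, i

DFS with gray/black marking from a:
a gray
  h gray
    g gray
      i gray
        i→a: a is gray → back edge
Back edge closes the cycle a → h → g → i → a; its vertices are {a, g, h, i}.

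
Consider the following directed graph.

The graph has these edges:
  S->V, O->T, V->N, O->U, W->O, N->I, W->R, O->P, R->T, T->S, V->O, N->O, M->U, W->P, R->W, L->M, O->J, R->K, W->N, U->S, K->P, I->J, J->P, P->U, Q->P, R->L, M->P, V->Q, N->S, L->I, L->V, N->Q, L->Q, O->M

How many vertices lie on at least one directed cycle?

13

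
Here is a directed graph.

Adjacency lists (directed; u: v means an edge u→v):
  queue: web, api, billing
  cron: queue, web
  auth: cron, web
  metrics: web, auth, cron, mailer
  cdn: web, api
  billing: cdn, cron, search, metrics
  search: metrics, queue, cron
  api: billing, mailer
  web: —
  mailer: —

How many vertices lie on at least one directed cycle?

A vertex is on a directed cycle iff it belongs to a strongly connected component of size ≥ 2 (or has a self-loop).
The vertices on cycles are {api, cdn, auth, cron, queue, search, billing, metrics} — 8 in total.

8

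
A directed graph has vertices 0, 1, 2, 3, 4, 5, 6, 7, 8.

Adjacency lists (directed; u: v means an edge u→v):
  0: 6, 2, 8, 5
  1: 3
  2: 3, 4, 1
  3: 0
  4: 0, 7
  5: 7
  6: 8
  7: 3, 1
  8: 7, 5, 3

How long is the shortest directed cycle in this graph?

3

For each vertex v, BFS finds the shortest path from v back to v.
The shortest such closed walk is 4 → 0 → 2 → 4, length 3.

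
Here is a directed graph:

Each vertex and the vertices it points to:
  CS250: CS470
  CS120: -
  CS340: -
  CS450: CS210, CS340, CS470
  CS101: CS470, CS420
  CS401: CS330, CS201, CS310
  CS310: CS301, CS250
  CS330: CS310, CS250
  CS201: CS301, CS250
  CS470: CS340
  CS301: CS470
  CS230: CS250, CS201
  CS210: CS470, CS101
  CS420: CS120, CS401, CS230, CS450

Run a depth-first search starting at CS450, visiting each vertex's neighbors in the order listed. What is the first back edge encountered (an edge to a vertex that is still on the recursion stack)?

CS420->CS450

DFS from CS450 (visiting each vertex's neighbors in the order listed); mark gray on enter, black on exit:
CS450 gray
  CS210 gray
    CS470 gray
      CS340 gray
      CS340 black
    CS470 black
    CS101 gray
      CS101→CS470: CS470 black — skip
      CS420 gray
        CS120 gray
        CS120 black
        CS401 gray
          CS330 gray
            CS310 gray
              CS301 gray
                CS301→CS470: CS470 black — skip
              CS301 black
              CS250 gray
                CS250→CS470: CS470 black — skip
              CS250 black
            CS310 black
            CS330→CS250: CS250 black — skip
          CS330 black
          CS201 gray
            CS201→CS301: CS301 black — skip
            CS201→CS250: CS250 black — skip
          CS201 black
          CS401→CS310: CS310 black — skip
        CS401 black
        CS230 gray
          CS230→CS250: CS250 black — skip
          CS230→CS201: CS201 black — skip
        CS230 black
        CS420→CS450: CS450 is gray → back edge
First back edge: CS420 → CS450.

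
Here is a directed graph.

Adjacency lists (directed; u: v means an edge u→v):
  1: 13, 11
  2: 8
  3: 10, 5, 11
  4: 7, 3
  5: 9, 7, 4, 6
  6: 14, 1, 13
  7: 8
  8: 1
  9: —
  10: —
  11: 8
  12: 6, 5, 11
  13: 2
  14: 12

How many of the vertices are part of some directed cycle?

A vertex is on a directed cycle iff it belongs to a strongly connected component of size ≥ 2 (or has a self-loop).
The vertices on cycles are {1, 2, 3, 4, 5, 6, 8, 11, 12, 13, 14} — 11 in total.

11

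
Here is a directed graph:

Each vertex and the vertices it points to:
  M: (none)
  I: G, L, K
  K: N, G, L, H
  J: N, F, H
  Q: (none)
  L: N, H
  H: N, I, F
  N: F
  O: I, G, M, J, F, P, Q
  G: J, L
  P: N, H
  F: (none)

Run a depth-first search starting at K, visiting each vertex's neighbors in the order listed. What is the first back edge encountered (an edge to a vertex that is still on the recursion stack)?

DFS from K (visiting each vertex's neighbors in the order listed); mark gray on enter, black on exit:
K gray
  N gray
    F gray
    F black
  N black
  G gray
    J gray
      J→N: N black — skip
      J→F: F black — skip
      H gray
        H→N: N black — skip
        I gray
          I→G: G is gray → back edge
First back edge: I → G.

I->G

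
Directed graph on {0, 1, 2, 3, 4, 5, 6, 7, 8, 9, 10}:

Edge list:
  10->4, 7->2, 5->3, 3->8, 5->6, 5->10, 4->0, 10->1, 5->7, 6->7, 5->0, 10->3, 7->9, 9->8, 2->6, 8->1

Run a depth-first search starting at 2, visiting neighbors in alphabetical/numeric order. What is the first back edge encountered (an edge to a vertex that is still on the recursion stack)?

7->2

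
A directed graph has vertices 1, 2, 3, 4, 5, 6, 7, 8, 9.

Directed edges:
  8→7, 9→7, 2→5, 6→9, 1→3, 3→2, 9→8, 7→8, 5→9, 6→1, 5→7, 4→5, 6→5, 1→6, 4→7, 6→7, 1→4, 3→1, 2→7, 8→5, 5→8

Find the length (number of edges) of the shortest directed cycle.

2

For each vertex v, BFS finds the shortest path from v back to v.
The shortest such closed walk is 3 → 1 → 3, length 2.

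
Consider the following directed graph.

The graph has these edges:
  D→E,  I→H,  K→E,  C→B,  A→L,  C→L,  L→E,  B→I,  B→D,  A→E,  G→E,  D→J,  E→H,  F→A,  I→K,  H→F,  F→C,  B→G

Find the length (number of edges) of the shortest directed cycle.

4

For each vertex v, BFS finds the shortest path from v back to v.
The shortest such closed walk is H → F → A → E → H, length 4.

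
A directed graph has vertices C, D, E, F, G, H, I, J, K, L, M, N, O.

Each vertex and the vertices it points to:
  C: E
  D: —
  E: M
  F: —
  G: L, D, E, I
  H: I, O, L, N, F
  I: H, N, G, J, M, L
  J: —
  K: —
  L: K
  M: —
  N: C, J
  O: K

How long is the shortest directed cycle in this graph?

For each vertex v, BFS finds the shortest path from v back to v.
The shortest such closed walk is H → I → H, length 2.

2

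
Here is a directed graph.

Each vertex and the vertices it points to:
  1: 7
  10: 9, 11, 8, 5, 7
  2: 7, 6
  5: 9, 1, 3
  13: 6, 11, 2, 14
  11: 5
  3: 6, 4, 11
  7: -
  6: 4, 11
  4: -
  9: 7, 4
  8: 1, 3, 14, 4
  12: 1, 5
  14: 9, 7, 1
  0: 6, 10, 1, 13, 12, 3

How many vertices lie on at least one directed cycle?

A vertex is on a directed cycle iff it belongs to a strongly connected component of size ≥ 2 (or has a self-loop).
The vertices on cycles are {3, 5, 6, 11} — 4 in total.

4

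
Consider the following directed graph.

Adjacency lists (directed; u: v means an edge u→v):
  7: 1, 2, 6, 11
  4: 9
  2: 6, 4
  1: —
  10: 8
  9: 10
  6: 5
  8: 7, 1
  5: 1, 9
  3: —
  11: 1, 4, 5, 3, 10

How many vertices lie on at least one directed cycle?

A vertex is on a directed cycle iff it belongs to a strongly connected component of size ≥ 2 (or has a self-loop).
The vertices on cycles are {2, 4, 5, 6, 7, 8, 9, 10, 11} — 9 in total.

9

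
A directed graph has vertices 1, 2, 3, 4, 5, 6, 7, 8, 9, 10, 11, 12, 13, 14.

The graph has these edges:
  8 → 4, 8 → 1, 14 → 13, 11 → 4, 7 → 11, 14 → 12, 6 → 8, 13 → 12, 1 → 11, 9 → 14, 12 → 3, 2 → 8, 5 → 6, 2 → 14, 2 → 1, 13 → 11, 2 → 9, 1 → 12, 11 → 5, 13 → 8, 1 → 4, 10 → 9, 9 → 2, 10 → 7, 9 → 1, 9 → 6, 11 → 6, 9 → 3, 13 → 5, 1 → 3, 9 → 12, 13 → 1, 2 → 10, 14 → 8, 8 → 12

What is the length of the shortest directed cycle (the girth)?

2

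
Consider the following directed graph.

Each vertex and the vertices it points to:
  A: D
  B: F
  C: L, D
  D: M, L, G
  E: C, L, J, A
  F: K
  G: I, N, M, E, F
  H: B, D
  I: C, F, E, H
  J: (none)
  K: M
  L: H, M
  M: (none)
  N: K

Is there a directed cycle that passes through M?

No

M lies on a cycle iff there is a path from M back to itself.
Exploring from M, it never reaches itself; equivalently, its strongly connected component is a singleton.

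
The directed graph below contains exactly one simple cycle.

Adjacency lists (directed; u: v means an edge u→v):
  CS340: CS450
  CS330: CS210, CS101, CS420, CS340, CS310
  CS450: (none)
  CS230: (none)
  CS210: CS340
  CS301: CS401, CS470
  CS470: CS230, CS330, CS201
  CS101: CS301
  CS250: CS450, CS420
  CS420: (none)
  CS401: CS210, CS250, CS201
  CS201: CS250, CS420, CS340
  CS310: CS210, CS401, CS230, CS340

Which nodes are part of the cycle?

CS101, CS301, CS330, CS470

DFS with gray/black marking from CS330:
CS330 gray
  CS210 gray
    CS340 gray
      CS450 gray
      CS450 black
    CS340 black
  CS210 black
  CS101 gray
    CS301 gray
      CS401 gray
        CS401→CS210: CS210 black — skip
        CS250 gray
          CS250→CS450: CS450 black — skip
          CS420 gray
          CS420 black
        CS250 black
        CS201 gray
          CS201→CS250: CS250 black — skip
          CS201→CS420: CS420 black — skip
          CS201→CS340: CS340 black — skip
        CS201 black
      CS401 black
      CS470 gray
        CS230 gray
        CS230 black
        CS470→CS330: CS330 is gray → back edge
Back edge closes the cycle CS330 → CS101 → CS301 → CS470 → CS330; its vertices are {CS101, CS301, CS330, CS470}.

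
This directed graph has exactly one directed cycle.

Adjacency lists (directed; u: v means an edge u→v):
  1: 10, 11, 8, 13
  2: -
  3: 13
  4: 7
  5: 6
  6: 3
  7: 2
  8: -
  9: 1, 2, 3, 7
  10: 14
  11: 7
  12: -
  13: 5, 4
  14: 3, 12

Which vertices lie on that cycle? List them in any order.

3, 5, 6, 13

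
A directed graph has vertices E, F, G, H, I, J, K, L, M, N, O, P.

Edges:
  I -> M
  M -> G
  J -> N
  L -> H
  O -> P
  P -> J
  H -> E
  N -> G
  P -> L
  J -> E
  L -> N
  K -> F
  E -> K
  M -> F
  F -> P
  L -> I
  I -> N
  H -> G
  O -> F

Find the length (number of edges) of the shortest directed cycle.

For each vertex v, BFS finds the shortest path from v back to v.
The shortest such closed walk is P → J → E → K → F → P, length 5.

5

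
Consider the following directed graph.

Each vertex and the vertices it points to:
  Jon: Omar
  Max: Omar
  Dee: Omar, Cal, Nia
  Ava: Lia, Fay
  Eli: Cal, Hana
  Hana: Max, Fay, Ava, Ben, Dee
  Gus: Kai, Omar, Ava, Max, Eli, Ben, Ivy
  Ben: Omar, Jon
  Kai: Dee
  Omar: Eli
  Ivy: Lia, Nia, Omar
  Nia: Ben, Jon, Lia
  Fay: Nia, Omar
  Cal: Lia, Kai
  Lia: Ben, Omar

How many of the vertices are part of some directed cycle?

13

A vertex is on a directed cycle iff it belongs to a strongly connected component of size ≥ 2 (or has a self-loop).
The vertices on cycles are {Ava, Ben, Cal, Dee, Eli, Fay, Jon, Kai, Lia, Max, Nia, Hana, Omar} — 13 in total.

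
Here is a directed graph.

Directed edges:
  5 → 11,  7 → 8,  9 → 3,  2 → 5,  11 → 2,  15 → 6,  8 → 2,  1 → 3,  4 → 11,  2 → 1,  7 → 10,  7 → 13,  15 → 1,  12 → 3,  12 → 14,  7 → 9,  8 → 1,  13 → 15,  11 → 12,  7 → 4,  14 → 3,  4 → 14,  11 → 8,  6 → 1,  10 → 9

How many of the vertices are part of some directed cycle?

A vertex is on a directed cycle iff it belongs to a strongly connected component of size ≥ 2 (or has a self-loop).
The vertices on cycles are {2, 5, 8, 11} — 4 in total.

4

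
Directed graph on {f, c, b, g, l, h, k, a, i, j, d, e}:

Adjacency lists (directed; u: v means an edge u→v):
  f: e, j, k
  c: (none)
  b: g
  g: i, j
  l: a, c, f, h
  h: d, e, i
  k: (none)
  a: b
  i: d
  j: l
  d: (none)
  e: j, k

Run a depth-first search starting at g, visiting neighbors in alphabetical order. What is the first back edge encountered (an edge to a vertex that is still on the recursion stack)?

b->g

DFS from g (visiting neighbors in alphabetical order); mark gray on enter, black on exit:
g gray
  i gray
    d gray
    d black
  i black
  j gray
    l gray
      a gray
        b gray
          b→g: g is gray → back edge
First back edge: b → g.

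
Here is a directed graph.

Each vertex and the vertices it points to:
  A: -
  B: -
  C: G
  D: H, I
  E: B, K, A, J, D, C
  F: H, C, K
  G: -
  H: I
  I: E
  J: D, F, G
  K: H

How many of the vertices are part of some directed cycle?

7

A vertex is on a directed cycle iff it belongs to a strongly connected component of size ≥ 2 (or has a self-loop).
The vertices on cycles are {D, E, F, H, I, J, K} — 7 in total.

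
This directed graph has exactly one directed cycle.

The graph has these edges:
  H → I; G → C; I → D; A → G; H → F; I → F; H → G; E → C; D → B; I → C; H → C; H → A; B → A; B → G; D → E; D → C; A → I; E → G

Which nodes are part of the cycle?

DFS with gray/black marking from I:
I gray
  D gray
    E gray
      G gray
        C gray
        C black
      G black
      E→C: C black — skip
    E black
    D→C: C black — skip
    B gray
      B→G: G black — skip
      A gray
        A→I: I is gray → back edge
Back edge closes the cycle I → D → B → A → I; its vertices are {A, B, D, I}.

A, B, D, I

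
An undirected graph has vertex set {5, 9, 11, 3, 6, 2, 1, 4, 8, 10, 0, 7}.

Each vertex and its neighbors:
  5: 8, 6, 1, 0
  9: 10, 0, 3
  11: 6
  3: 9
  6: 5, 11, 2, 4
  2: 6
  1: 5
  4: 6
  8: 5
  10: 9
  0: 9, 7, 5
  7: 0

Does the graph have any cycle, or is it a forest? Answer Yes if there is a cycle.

No

DFS, tracking each vertex's parent; an edge to a visited non-parent vertex closes a cycle.
Start from 10:
visit 10 (parent –)
  visit 9 (parent 10)
    9–10: parent, skip
    visit 0 (parent 9)
      0–9: parent, skip
      visit 7 (parent 0)
        7–0: parent, skip
      visit 5 (parent 0)
        visit 8 (parent 5)
          8–5: parent, skip
        visit 6 (parent 5)
          6–5: parent, skip
          visit 11 (parent 6)
            11–6: parent, skip
          visit 2 (parent 6)
            2–6: parent, skip
          visit 4 (parent 6)
            4–6: parent, skip
        visit 1 (parent 5)
          1–5: parent, skip
        5–0: parent, skip
    visit 3 (parent 9)
      3–9: parent, skip
No non-parent visited neighbor found — the graph is a forest.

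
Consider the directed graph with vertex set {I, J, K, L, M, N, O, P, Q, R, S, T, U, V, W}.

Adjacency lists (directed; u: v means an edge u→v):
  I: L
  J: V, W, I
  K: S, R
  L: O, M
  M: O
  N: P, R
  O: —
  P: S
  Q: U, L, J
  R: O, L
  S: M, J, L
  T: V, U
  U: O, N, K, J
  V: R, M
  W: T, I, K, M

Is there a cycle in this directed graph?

DFS with white/gray/black marking, starting from W:
W gray
  T gray
    V gray
      R gray
        O gray
        O black
        L gray
          L→O: O black — skip
          M gray
            M→O: O black — skip
          M black
        L black
      R black
      V→M: M black — skip
    V black
    U gray
      U→O: O black — skip
      N gray
        P gray
          S gray
            S→M: M black — skip
            J gray
              J→V: V black — skip
              J→W: W is gray → back edge
Back edge found, so a cycle exists: W → T → U → N → P → S → J → W.

Yes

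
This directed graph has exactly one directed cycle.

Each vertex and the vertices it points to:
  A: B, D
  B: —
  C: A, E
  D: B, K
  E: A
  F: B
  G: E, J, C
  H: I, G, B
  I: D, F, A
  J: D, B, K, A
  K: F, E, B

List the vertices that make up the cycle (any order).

DFS with gray/black marking from K:
K gray
  F gray
    B gray
    B black
  F black
  E gray
    A gray
      A→B: B black — skip
      D gray
        D→B: B black — skip
        D→K: K is gray → back edge
Back edge closes the cycle K → E → A → D → K; its vertices are {A, D, E, K}.

A, D, E, K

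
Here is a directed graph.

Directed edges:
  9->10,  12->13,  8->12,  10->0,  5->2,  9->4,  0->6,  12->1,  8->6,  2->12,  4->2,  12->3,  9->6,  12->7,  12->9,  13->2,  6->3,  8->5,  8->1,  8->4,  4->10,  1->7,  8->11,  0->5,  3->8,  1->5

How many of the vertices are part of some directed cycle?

12

A vertex is on a directed cycle iff it belongs to a strongly connected component of size ≥ 2 (or has a self-loop).
The vertices on cycles are {0, 1, 2, 3, 4, 5, 6, 8, 9, 10, 12, 13} — 12 in total.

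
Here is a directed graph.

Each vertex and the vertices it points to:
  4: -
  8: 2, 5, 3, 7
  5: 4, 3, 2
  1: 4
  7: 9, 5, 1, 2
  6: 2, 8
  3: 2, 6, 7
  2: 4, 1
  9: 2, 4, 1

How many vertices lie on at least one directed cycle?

A vertex is on a directed cycle iff it belongs to a strongly connected component of size ≥ 2 (or has a self-loop).
The vertices on cycles are {3, 5, 6, 7, 8} — 5 in total.

5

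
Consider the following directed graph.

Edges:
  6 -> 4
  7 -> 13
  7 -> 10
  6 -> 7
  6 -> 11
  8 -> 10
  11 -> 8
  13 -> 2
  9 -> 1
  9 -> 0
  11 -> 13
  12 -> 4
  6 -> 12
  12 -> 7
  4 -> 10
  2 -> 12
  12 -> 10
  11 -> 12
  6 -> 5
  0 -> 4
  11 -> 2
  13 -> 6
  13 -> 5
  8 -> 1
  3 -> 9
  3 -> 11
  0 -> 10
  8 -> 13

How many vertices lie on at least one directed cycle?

A vertex is on a directed cycle iff it belongs to a strongly connected component of size ≥ 2 (or has a self-loop).
The vertices on cycles are {2, 6, 7, 8, 11, 12, 13} — 7 in total.

7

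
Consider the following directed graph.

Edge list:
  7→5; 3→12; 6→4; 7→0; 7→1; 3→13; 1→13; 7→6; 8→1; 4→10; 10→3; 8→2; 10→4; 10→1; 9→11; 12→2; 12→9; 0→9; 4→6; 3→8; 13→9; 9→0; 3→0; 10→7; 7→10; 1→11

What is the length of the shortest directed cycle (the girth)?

2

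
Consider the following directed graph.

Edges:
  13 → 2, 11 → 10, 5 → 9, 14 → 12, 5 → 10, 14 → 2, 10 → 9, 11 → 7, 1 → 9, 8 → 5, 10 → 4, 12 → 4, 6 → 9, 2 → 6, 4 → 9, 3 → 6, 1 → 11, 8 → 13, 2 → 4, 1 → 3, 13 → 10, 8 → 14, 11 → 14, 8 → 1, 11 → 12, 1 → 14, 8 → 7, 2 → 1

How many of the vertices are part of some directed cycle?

4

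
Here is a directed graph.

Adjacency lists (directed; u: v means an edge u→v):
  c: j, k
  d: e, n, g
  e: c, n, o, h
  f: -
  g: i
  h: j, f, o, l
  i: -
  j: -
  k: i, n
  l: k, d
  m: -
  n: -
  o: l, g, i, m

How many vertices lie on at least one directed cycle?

A vertex is on a directed cycle iff it belongs to a strongly connected component of size ≥ 2 (or has a self-loop).
The vertices on cycles are {d, e, h, l, o} — 5 in total.

5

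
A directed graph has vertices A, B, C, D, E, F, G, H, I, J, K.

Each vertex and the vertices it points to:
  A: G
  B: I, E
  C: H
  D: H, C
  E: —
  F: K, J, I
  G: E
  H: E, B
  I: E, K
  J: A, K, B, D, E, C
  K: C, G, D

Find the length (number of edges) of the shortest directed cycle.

For each vertex v, BFS finds the shortest path from v back to v.
The shortest such closed walk is K → D → H → B → I → K, length 5.

5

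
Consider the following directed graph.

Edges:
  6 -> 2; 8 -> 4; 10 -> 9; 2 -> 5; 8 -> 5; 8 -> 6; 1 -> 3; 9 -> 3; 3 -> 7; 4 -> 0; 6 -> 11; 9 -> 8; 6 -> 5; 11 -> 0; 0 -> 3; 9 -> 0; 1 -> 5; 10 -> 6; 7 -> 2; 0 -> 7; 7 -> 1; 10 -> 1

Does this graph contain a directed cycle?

DFS with white/gray/black marking, starting from 11:
11 gray
  0 gray
    7 gray
      1 gray
        5 gray
        5 black
        3 gray
          3→7: 7 is gray → back edge
Back edge found, so a cycle exists: 7 → 1 → 3 → 7.

Yes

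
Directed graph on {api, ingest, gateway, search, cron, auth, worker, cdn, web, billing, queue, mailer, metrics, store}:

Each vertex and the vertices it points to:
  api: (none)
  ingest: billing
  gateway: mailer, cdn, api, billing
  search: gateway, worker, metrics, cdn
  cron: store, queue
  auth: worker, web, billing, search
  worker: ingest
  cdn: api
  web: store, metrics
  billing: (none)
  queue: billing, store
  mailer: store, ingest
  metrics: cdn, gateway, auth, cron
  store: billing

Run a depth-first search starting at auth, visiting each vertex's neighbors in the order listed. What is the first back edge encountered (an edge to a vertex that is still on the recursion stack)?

DFS from auth (visiting each vertex's neighbors in the order listed); mark gray on enter, black on exit:
auth gray
  worker gray
    ingest gray
      billing gray
      billing black
    ingest black
  worker black
  web gray
    store gray
      store→billing: billing black — skip
    store black
    metrics gray
      cdn gray
        api gray
        api black
      cdn black
      gateway gray
        mailer gray
          mailer→store: store black — skip
          mailer→ingest: ingest black — skip
        mailer black
        gateway→cdn: cdn black — skip
        gateway→api: api black — skip
        gateway→billing: billing black — skip
      gateway black
      metrics→auth: auth is gray → back edge
First back edge: metrics → auth.

metrics→auth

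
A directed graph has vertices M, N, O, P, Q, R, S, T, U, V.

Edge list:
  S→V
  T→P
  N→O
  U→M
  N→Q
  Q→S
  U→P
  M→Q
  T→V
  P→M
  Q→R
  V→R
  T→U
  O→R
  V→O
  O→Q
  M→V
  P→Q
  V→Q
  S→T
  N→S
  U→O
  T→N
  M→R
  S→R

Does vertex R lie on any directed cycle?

R lies on a cycle iff there is a path from R back to itself.
Exploring from R, it never reaches itself; equivalently, its strongly connected component is a singleton.

No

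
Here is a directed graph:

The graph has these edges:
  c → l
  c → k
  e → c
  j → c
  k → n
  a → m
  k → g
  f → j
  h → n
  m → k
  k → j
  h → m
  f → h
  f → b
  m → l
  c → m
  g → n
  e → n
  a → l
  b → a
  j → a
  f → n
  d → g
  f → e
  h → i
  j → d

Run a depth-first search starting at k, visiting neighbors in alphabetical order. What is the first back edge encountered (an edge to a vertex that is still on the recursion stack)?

m→k

DFS from k (visiting neighbors in alphabetical order); mark gray on enter, black on exit:
k gray
  g gray
    n gray
    n black
  g black
  j gray
    a gray
      l gray
      l black
      m gray
        m→k: k is gray → back edge
First back edge: m → k.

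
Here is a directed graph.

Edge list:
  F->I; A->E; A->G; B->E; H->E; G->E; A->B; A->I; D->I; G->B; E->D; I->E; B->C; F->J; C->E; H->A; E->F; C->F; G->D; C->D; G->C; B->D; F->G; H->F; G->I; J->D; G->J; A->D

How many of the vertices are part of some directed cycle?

8

A vertex is on a directed cycle iff it belongs to a strongly connected component of size ≥ 2 (or has a self-loop).
The vertices on cycles are {B, C, D, E, F, G, I, J} — 8 in total.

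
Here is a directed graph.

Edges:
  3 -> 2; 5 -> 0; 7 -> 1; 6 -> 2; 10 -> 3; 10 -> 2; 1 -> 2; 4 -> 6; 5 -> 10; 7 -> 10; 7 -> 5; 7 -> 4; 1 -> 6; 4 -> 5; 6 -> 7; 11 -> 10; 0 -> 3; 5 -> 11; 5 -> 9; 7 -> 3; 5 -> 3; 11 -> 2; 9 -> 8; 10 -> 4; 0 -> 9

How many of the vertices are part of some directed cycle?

7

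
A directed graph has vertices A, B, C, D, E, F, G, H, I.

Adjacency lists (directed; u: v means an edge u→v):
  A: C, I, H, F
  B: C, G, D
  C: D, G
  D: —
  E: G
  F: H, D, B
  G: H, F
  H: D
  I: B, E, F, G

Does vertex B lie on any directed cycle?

B is on a cycle iff B can reach itself via ≥1 edge.
B → G → F → B — yes.

Yes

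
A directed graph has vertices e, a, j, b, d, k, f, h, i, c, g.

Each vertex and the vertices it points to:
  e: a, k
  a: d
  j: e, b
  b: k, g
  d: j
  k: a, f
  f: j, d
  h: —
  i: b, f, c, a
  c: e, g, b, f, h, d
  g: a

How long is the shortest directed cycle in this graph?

For each vertex v, BFS finds the shortest path from v back to v.
The shortest such closed walk is b → k → f → j → b, length 4.

4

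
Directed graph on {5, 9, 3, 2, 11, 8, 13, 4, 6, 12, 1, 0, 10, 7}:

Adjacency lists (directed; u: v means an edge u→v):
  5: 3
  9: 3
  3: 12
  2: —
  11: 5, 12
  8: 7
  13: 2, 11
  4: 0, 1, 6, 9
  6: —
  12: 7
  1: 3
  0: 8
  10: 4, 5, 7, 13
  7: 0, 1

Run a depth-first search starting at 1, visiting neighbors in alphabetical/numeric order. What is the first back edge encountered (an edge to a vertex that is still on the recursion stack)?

8→7

DFS from 1 (visiting neighbors in alphabetical/numeric order); mark gray on enter, black on exit:
1 gray
  3 gray
    12 gray
      7 gray
        0 gray
          8 gray
            8→7: 7 is gray → back edge
First back edge: 8 → 7.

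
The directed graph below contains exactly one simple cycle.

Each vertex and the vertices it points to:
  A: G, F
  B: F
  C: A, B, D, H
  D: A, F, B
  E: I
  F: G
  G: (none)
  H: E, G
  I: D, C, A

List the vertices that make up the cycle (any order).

C, E, H, I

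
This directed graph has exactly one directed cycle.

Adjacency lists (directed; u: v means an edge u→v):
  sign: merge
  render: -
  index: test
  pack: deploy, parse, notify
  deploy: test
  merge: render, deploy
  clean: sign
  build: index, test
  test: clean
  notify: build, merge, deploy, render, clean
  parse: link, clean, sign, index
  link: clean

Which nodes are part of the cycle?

sign, test, clean, merge, deploy

DFS with gray/black marking from sign:
sign gray
  merge gray
    render gray
    render black
    deploy gray
      test gray
        clean gray
          clean→sign: sign is gray → back edge
Back edge closes the cycle sign → merge → deploy → test → clean → sign; its vertices are {sign, test, clean, merge, deploy}.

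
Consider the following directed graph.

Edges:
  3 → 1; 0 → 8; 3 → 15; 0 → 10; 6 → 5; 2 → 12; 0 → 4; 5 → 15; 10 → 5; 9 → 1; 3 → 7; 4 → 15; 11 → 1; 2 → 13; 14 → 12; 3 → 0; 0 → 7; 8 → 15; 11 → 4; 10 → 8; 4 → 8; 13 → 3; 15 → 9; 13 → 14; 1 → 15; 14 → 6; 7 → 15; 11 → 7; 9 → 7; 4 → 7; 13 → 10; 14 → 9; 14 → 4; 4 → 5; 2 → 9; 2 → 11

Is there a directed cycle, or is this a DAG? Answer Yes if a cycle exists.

DFS with white/gray/black marking, starting from 8:
8 gray
  15 gray
    9 gray
      7 gray
        7→15: 15 is gray → back edge
Back edge found, so a cycle exists: 15 → 9 → 7 → 15.

Yes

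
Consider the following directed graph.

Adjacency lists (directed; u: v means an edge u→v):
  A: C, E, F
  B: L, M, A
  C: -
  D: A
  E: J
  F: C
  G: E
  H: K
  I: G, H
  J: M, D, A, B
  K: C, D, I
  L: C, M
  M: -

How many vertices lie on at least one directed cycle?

8

A vertex is on a directed cycle iff it belongs to a strongly connected component of size ≥ 2 (or has a self-loop).
The vertices on cycles are {A, B, D, E, H, I, J, K} — 8 in total.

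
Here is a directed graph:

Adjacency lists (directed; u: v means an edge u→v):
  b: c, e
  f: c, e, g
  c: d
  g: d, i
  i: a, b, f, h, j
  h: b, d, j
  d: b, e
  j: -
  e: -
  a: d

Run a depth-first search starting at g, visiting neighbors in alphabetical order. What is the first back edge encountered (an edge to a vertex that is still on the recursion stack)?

c→d

DFS from g (visiting neighbors in alphabetical order); mark gray on enter, black on exit:
g gray
  d gray
    b gray
      c gray
        c→d: d is gray → back edge
First back edge: c → d.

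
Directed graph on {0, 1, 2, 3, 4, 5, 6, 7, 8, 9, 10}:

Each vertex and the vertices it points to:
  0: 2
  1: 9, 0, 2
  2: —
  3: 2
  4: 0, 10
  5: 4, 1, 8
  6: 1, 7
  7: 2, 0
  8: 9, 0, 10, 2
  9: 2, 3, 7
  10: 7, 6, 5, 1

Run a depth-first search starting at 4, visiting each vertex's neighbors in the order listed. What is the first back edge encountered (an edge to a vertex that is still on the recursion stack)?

DFS from 4 (visiting each vertex's neighbors in the order listed); mark gray on enter, black on exit:
4 gray
  0 gray
    2 gray
    2 black
  0 black
  10 gray
    7 gray
      7→2: 2 black — skip
      7→0: 0 black — skip
    7 black
    6 gray
      1 gray
        9 gray
          9→2: 2 black — skip
          3 gray
            3→2: 2 black — skip
          3 black
          9→7: 7 black — skip
        9 black
        1→0: 0 black — skip
        1→2: 2 black — skip
      1 black
      6→7: 7 black — skip
    6 black
    5 gray
      5→4: 4 is gray → back edge
First back edge: 5 → 4.

5→4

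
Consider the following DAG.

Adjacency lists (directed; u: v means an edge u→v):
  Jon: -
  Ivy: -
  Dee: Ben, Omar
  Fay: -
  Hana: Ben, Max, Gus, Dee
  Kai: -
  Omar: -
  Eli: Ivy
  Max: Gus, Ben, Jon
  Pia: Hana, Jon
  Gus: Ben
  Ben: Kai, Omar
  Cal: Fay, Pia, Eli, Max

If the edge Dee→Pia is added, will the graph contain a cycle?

Yes

Adding Dee→Pia creates a cycle iff Pia can already reach Dee.
Path from Pia: Pia → Hana → Dee.
So Pia → … → Dee → Pia is a cycle.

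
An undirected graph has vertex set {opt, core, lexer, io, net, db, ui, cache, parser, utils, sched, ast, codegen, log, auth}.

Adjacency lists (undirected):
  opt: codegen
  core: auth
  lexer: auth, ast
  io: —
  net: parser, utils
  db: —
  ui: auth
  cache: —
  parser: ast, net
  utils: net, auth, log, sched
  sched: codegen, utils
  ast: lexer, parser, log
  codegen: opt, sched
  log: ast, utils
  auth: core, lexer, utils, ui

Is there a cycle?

DFS, tracking each vertex's parent; an edge to a visited non-parent vertex closes a cycle.
Start from core:
visit core (parent –)
  visit auth (parent core)
    auth–core: parent, skip
    visit lexer (parent auth)
      lexer–auth: parent, skip
      visit ast (parent lexer)
        ast–lexer: parent, skip
        visit parser (parent ast)
          parser–ast: parent, skip
          visit net (parent parser)
            net–parser: parent, skip
            visit utils (parent net)
              utils–net: parent, skip
              utils–auth: auth visited and ≠ parent → cycle
Cycle: auth – lexer – ast – parser – net – utils – auth.

Yes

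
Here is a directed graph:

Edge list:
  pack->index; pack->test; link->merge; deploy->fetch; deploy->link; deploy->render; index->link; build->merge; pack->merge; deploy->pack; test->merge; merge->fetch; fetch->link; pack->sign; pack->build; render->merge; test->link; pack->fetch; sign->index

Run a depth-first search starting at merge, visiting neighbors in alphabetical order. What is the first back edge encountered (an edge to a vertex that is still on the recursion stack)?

DFS from merge (visiting neighbors in alphabetical order); mark gray on enter, black on exit:
merge gray
  fetch gray
    link gray
      link→merge: merge is gray → back edge
First back edge: link → merge.

link->merge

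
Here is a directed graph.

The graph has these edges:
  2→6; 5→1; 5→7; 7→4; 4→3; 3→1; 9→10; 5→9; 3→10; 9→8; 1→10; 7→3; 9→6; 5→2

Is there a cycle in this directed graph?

No

DFS with white/gray/black marking, starting from 9:
9 gray
  6 gray
  6 black
  8 gray
  8 black
  10 gray
  10 black
9 black
1 gray
  1→10: 10 black — skip
1 black
2 gray
  2→6: 6 black — skip
2 black
3 gray
  3→10: 10 black — skip
  3→1: 1 black — skip
3 black
4 gray
  4→3: 3 black — skip
4 black
5 gray
  5→9: 9 black — skip
  7 gray
    7→3: 3 black — skip
    7→4: 4 black — skip
  7 black
  5→1: 1 black — skip
  5→2: 2 black — skip
5 black
Every edge goes to a white or black vertex — no back edge, so the graph is acyclic.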